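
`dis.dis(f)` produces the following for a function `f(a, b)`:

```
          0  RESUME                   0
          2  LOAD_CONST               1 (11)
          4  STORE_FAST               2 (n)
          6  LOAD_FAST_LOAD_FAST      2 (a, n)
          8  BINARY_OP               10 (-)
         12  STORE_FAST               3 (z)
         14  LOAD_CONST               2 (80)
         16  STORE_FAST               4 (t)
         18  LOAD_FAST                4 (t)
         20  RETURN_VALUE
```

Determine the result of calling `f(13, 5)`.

80

LOAD_CONST → push 11. Stack: [11]
STORE_FAST n → n=11. Stack: []
LOAD_FAST_LOAD_FAST a,n → push 13,11. Stack: [13, 11]
BINARY_OP - → 13 - 11 = 2. Stack: [2]
STORE_FAST z → z=2. Stack: []
LOAD_CONST → push 80. Stack: [80]
STORE_FAST t → t=80. Stack: []
LOAD_FAST t → push 80. Stack: [80]
RETURN_VALUE → return 80.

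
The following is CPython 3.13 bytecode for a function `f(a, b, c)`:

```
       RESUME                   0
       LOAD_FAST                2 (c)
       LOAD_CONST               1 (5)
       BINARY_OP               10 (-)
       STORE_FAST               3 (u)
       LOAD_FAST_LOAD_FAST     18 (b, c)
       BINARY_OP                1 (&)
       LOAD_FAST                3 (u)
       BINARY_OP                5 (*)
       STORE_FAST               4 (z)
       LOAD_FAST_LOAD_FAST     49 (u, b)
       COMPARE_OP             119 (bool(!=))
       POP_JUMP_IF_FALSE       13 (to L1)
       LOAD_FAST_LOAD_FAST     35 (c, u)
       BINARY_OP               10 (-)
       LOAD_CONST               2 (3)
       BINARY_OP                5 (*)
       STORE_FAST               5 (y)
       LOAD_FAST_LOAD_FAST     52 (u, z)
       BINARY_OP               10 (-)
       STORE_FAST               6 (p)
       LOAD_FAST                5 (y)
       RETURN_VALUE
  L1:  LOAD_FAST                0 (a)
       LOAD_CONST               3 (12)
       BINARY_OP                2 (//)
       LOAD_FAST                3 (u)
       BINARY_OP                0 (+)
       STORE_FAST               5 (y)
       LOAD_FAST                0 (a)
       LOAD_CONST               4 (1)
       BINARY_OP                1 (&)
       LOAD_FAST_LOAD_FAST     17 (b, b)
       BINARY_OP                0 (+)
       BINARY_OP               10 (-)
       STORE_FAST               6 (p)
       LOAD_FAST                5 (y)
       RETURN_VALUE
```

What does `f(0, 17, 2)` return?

LOAD_FAST c → push 2. Stack: [2]
LOAD_CONST → push 5. Stack: [2, 5]
BINARY_OP - → 2 - 5 = -3. Stack: [-3]
STORE_FAST u → u=-3. Stack: []
LOAD_FAST_LOAD_FAST b,c → push 17,2. Stack: [17, 2]
BINARY_OP & → 17 & 2 = 0. Stack: [0]
LOAD_FAST u → push -3. Stack: [0, -3]
BINARY_OP * → 0 * -3 = 0. Stack: [0]
STORE_FAST z → z=0. Stack: []
LOAD_FAST_LOAD_FAST u,b → push -3,17. Stack: [-3, 17]
COMPARE_OP bool(!=) → -3 vs 17 = True. Stack: [True]
POP_JUMP_IF_FALSE → pop True; no jump. Stack: []
LOAD_FAST_LOAD_FAST c,u → push 2,-3. Stack: [2, -3]
BINARY_OP - → 2 - -3 = 5. Stack: [5]
LOAD_CONST → push 3. Stack: [5, 3]
BINARY_OP * → 5 * 3 = 15. Stack: [15]
STORE_FAST y → y=15. Stack: []
LOAD_FAST_LOAD_FAST u,z → push -3,0. Stack: [-3, 0]
BINARY_OP - → -3 - 0 = -3. Stack: [-3]
STORE_FAST p → p=-3. Stack: []
LOAD_FAST y → push 15. Stack: [15]
RETURN_VALUE → return 15.

15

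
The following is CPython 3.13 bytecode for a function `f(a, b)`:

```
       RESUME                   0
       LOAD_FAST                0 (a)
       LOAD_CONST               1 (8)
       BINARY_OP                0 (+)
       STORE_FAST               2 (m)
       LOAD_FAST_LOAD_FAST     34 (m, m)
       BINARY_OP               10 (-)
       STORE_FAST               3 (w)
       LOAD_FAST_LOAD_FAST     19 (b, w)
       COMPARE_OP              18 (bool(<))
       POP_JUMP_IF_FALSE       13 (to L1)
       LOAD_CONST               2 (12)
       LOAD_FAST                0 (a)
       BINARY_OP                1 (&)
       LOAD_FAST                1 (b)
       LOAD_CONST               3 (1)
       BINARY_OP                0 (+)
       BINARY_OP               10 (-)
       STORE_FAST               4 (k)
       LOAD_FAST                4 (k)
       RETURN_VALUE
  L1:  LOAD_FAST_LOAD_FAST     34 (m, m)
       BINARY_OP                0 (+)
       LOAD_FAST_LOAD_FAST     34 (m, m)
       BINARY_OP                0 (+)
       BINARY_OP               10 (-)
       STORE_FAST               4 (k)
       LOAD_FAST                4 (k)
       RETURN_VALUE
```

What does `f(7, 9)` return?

0

LOAD_FAST a → push 7. Stack: [7]
LOAD_CONST → push 8. Stack: [7, 8]
BINARY_OP + → 7 + 8 = 15. Stack: [15]
STORE_FAST m → m=15. Stack: []
LOAD_FAST_LOAD_FAST m,m → push 15,15. Stack: [15, 15]
BINARY_OP - → 15 - 15 = 0. Stack: [0]
STORE_FAST w → w=0. Stack: []
LOAD_FAST_LOAD_FAST b,w → push 9,0. Stack: [9, 0]
COMPARE_OP bool(<) → 9 vs 0 = False. Stack: [False]
POP_JUMP_IF_FALSE → pop False; jump. Stack: []
LOAD_FAST_LOAD_FAST m,m → push 15,15. Stack: [15, 15]
BINARY_OP + → 15 + 15 = 30. Stack: [30]
LOAD_FAST_LOAD_FAST m,m → push 15,15. Stack: [30, 15, 15]
BINARY_OP + → 15 + 15 = 30. Stack: [30, 30]
BINARY_OP - → 30 - 30 = 0. Stack: [0]
STORE_FAST k → k=0. Stack: []
LOAD_FAST k → push 0. Stack: [0]
RETURN_VALUE → return 0.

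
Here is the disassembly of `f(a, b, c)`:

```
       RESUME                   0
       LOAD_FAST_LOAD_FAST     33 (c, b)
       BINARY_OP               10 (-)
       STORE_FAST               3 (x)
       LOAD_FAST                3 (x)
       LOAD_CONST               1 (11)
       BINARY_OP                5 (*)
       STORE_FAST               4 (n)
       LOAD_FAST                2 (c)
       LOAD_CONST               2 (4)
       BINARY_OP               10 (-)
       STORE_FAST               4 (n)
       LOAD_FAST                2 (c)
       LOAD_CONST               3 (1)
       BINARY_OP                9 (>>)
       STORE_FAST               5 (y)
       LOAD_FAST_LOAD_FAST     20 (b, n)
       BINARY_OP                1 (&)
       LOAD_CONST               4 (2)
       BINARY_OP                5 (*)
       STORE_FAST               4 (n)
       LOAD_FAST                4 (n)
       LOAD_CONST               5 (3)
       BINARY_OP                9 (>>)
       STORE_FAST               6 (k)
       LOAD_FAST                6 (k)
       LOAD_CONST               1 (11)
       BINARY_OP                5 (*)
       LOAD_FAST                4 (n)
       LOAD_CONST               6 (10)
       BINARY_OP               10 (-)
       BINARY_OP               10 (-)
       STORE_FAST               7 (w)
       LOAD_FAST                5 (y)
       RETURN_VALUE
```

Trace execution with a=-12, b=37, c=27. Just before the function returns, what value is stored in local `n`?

LOAD_FAST_LOAD_FAST c,b → push 27,37. Stack: [27, 37]
BINARY_OP - → 27 - 37 = -10. Stack: [-10]
STORE_FAST x → x=-10. Stack: []
LOAD_FAST x → push -10. Stack: [-10]
LOAD_CONST → push 11. Stack: [-10, 11]
BINARY_OP * → -10 * 11 = -110. Stack: [-110]
STORE_FAST n → n=-110. Stack: []
LOAD_FAST c → push 27. Stack: [27]
LOAD_CONST → push 4. Stack: [27, 4]
BINARY_OP - → 27 - 4 = 23. Stack: [23]
STORE_FAST n → n=23. Stack: []
LOAD_FAST c → push 27. Stack: [27]
LOAD_CONST → push 1. Stack: [27, 1]
BINARY_OP >> → 27 >> 1 = 13. Stack: [13]
STORE_FAST y → y=13. Stack: []
LOAD_FAST_LOAD_FAST b,n → push 37,23. Stack: [37, 23]
BINARY_OP & → 37 & 23 = 5. Stack: [5]
LOAD_CONST → push 2. Stack: [5, 2]
BINARY_OP * → 5 * 2 = 10. Stack: [10]
STORE_FAST n → n=10. Stack: []
LOAD_FAST n → push 10. Stack: [10]
LOAD_CONST → push 3. Stack: [10, 3]
BINARY_OP >> → 10 >> 3 = 1. Stack: [1]
STORE_FAST k → k=1. Stack: []
LOAD_FAST k → push 1. Stack: [1]
LOAD_CONST → push 11. Stack: [1, 11]
BINARY_OP * → 1 * 11 = 11. Stack: [11]
LOAD_FAST n → push 10. Stack: [11, 10]
LOAD_CONST → push 10. Stack: [11, 10, 10]
BINARY_OP - → 10 - 10 = 0. Stack: [11, 0]
BINARY_OP - → 11 - 0 = 11. Stack: [11]
STORE_FAST w → w=11. Stack: []
LOAD_FAST y → push 13. Stack: [13]
RETURN_VALUE → return 13.

10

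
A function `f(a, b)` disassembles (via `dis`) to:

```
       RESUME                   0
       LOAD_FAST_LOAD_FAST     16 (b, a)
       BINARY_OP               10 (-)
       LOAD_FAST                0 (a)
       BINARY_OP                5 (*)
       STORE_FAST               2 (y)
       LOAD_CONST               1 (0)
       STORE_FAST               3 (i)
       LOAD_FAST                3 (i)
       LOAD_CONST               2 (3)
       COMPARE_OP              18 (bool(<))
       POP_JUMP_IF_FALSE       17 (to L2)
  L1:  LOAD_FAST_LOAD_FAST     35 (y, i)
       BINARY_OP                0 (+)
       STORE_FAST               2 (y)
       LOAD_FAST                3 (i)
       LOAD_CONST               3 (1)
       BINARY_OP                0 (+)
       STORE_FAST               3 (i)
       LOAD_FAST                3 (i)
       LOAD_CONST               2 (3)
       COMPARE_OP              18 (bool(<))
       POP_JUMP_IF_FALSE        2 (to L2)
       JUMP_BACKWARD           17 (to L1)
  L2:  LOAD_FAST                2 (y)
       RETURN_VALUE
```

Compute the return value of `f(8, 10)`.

LOAD_FAST_LOAD_FAST b,a → push 10,8. Stack: [10, 8]
BINARY_OP - → 10 - 8 = 2. Stack: [2]
LOAD_FAST a → push 8. Stack: [2, 8]
BINARY_OP * → 2 * 8 = 16. Stack: [16]
STORE_FAST y → y=16. Stack: []
LOAD_CONST → push 0. Stack: [0]
STORE_FAST i → i=0. Stack: []
LOAD_FAST i → push 0. Stack: [0]
LOAD_CONST → push 3. Stack: [0, 3]
COMPARE_OP bool(<) → 0 vs 3 = True. Stack: [True]
POP_JUMP_IF_FALSE → pop True; no jump. Stack: []
LOAD_FAST_LOAD_FAST y,i → push 16,0. Stack: [16, 0]
BINARY_OP + → 16 + 0 = 16. Stack: [16]
STORE_FAST y → y=16. Stack: []
LOAD_FAST i → push 0. Stack: [0]
LOAD_CONST → push 1. Stack: [0, 1]
BINARY_OP + → 0 + 1 = 1. Stack: [1]
STORE_FAST i → i=1. Stack: []
LOAD_FAST i → push 1. Stack: [1]
LOAD_CONST → push 3. Stack: [1, 3]
COMPARE_OP bool(<) → 1 vs 3 = True. Stack: [True]
POP_JUMP_IF_FALSE → pop True; no jump. Stack: []
LOAD_FAST_LOAD_FAST y,i → push 16,1. Stack: [16, 1]
BINARY_OP + → 16 + 1 = 17. Stack: [17]
STORE_FAST y → y=17. Stack: []
LOAD_FAST i → push 1. Stack: [1]
LOAD_CONST → push 1. Stack: [1, 1]
BINARY_OP + → 1 + 1 = 2. Stack: [2]
STORE_FAST i → i=2. Stack: []
LOAD_FAST i → push 2. Stack: [2]
LOAD_CONST → push 3. Stack: [2, 3]
COMPARE_OP bool(<) → 2 vs 3 = True. Stack: [True]
POP_JUMP_IF_FALSE → pop True; no jump. Stack: []
LOAD_FAST_LOAD_FAST y,i → push 17,2. Stack: [17, 2]
BINARY_OP + → 17 + 2 = 19. Stack: [19]
STORE_FAST y → y=19. Stack: []
LOAD_FAST i → push 2. Stack: [2]
LOAD_CONST → push 1. Stack: [2, 1]
BINARY_OP + → 2 + 1 = 3. Stack: [3]
STORE_FAST i → i=3. Stack: []
LOAD_FAST i → push 3. Stack: [3]
LOAD_CONST → push 3. Stack: [3, 3]
COMPARE_OP bool(<) → 3 vs 3 = False. Stack: [False]
POP_JUMP_IF_FALSE → pop False; jump. Stack: []
LOAD_FAST y → push 19. Stack: [19]
RETURN_VALUE → return 19.

19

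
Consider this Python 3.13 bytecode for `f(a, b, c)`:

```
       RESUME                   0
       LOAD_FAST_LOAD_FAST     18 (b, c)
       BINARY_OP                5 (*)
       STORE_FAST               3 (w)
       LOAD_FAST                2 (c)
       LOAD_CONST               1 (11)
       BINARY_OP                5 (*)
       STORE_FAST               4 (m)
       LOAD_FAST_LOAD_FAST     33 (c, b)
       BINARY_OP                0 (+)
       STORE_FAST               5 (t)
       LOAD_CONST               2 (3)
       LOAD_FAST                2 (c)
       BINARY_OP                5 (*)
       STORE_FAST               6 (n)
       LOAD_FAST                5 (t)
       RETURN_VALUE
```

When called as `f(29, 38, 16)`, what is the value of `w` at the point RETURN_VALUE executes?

608

LOAD_FAST_LOAD_FAST b,c → push 38,16. Stack: [38, 16]
BINARY_OP * → 38 * 16 = 608. Stack: [608]
STORE_FAST w → w=608. Stack: []
LOAD_FAST c → push 16. Stack: [16]
LOAD_CONST → push 11. Stack: [16, 11]
BINARY_OP * → 16 * 11 = 176. Stack: [176]
STORE_FAST m → m=176. Stack: []
LOAD_FAST_LOAD_FAST c,b → push 16,38. Stack: [16, 38]
BINARY_OP + → 16 + 38 = 54. Stack: [54]
STORE_FAST t → t=54. Stack: []
LOAD_CONST → push 3. Stack: [3]
LOAD_FAST c → push 16. Stack: [3, 16]
BINARY_OP * → 3 * 16 = 48. Stack: [48]
STORE_FAST n → n=48. Stack: []
LOAD_FAST t → push 54. Stack: [54]
RETURN_VALUE → return 54.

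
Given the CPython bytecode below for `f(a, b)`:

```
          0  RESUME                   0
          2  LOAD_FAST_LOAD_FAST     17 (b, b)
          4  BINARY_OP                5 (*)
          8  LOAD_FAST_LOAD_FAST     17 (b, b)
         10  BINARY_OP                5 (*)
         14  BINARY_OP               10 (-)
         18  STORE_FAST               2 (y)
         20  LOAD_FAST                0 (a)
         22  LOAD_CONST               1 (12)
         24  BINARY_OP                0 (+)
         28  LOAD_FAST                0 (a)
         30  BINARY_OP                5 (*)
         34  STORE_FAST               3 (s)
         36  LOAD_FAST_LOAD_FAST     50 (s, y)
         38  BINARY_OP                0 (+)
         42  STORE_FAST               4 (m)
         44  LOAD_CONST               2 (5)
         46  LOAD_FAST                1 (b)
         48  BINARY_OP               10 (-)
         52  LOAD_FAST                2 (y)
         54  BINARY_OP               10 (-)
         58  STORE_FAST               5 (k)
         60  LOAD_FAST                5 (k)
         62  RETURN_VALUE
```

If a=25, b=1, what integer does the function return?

4

LOAD_FAST_LOAD_FAST b,b → push 1,1. Stack: [1, 1]
BINARY_OP * → 1 * 1 = 1. Stack: [1]
LOAD_FAST_LOAD_FAST b,b → push 1,1. Stack: [1, 1, 1]
BINARY_OP * → 1 * 1 = 1. Stack: [1, 1]
BINARY_OP - → 1 - 1 = 0. Stack: [0]
STORE_FAST y → y=0. Stack: []
LOAD_FAST a → push 25. Stack: [25]
LOAD_CONST → push 12. Stack: [25, 12]
BINARY_OP + → 25 + 12 = 37. Stack: [37]
LOAD_FAST a → push 25. Stack: [37, 25]
BINARY_OP * → 37 * 25 = 925. Stack: [925]
STORE_FAST s → s=925. Stack: []
LOAD_FAST_LOAD_FAST s,y → push 925,0. Stack: [925, 0]
BINARY_OP + → 925 + 0 = 925. Stack: [925]
STORE_FAST m → m=925. Stack: []
LOAD_CONST → push 5. Stack: [5]
LOAD_FAST b → push 1. Stack: [5, 1]
BINARY_OP - → 5 - 1 = 4. Stack: [4]
LOAD_FAST y → push 0. Stack: [4, 0]
BINARY_OP - → 4 - 0 = 4. Stack: [4]
STORE_FAST k → k=4. Stack: []
LOAD_FAST k → push 4. Stack: [4]
RETURN_VALUE → return 4.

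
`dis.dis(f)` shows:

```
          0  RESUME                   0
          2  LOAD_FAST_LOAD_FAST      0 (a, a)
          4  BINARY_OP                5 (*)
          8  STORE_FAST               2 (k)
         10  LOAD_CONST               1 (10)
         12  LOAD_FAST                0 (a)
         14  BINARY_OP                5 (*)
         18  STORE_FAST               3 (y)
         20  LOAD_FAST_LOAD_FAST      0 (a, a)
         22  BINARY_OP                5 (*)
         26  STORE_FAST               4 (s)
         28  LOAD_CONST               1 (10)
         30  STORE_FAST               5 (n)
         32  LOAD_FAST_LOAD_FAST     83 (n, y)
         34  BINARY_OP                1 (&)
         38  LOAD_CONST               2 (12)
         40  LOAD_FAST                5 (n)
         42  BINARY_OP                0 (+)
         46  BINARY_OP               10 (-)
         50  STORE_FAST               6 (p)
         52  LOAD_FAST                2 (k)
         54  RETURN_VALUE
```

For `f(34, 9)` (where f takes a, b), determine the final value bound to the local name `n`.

LOAD_FAST_LOAD_FAST a,a → push 34,34. Stack: [34, 34]
BINARY_OP * → 34 * 34 = 1156. Stack: [1156]
STORE_FAST k → k=1156. Stack: []
LOAD_CONST → push 10. Stack: [10]
LOAD_FAST a → push 34. Stack: [10, 34]
BINARY_OP * → 10 * 34 = 340. Stack: [340]
STORE_FAST y → y=340. Stack: []
LOAD_FAST_LOAD_FAST a,a → push 34,34. Stack: [34, 34]
BINARY_OP * → 34 * 34 = 1156. Stack: [1156]
STORE_FAST s → s=1156. Stack: []
LOAD_CONST → push 10. Stack: [10]
STORE_FAST n → n=10. Stack: []
LOAD_FAST_LOAD_FAST n,y → push 10,340. Stack: [10, 340]
BINARY_OP & → 10 & 340 = 0. Stack: [0]
LOAD_CONST → push 12. Stack: [0, 12]
LOAD_FAST n → push 10. Stack: [0, 12, 10]
BINARY_OP + → 12 + 10 = 22. Stack: [0, 22]
BINARY_OP - → 0 - 22 = -22. Stack: [-22]
STORE_FAST p → p=-22. Stack: []
LOAD_FAST k → push 1156. Stack: [1156]
RETURN_VALUE → return 1156.

10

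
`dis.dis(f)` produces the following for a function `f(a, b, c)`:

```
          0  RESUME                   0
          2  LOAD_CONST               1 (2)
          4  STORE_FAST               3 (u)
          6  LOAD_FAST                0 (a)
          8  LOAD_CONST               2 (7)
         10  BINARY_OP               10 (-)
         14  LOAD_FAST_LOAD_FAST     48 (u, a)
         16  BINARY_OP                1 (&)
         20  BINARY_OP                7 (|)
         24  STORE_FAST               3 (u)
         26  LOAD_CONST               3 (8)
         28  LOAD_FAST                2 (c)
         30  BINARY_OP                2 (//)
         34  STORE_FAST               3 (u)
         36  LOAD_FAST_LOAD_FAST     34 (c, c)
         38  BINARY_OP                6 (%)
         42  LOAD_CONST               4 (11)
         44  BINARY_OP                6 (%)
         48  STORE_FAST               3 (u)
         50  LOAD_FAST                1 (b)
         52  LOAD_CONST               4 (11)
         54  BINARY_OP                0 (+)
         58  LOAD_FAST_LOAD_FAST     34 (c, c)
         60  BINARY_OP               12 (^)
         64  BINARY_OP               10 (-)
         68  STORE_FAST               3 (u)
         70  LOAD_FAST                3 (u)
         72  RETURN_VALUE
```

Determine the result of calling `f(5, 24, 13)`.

LOAD_CONST → push 2. Stack: [2]
STORE_FAST u → u=2. Stack: []
LOAD_FAST a → push 5. Stack: [5]
LOAD_CONST → push 7. Stack: [5, 7]
BINARY_OP - → 5 - 7 = -2. Stack: [-2]
LOAD_FAST_LOAD_FAST u,a → push 2,5. Stack: [-2, 2, 5]
BINARY_OP & → 2 & 5 = 0. Stack: [-2, 0]
BINARY_OP | → -2 | 0 = -2. Stack: [-2]
STORE_FAST u → u=-2. Stack: []
LOAD_CONST → push 8. Stack: [8]
LOAD_FAST c → push 13. Stack: [8, 13]
BINARY_OP // → 8 // 13 = 0. Stack: [0]
STORE_FAST u → u=0. Stack: []
LOAD_FAST_LOAD_FAST c,c → push 13,13. Stack: [13, 13]
BINARY_OP % → 13 % 13 = 0. Stack: [0]
LOAD_CONST → push 11. Stack: [0, 11]
BINARY_OP % → 0 % 11 = 0. Stack: [0]
STORE_FAST u → u=0. Stack: []
LOAD_FAST b → push 24. Stack: [24]
LOAD_CONST → push 11. Stack: [24, 11]
BINARY_OP + → 24 + 11 = 35. Stack: [35]
LOAD_FAST_LOAD_FAST c,c → push 13,13. Stack: [35, 13, 13]
BINARY_OP ^ → 13 ^ 13 = 0. Stack: [35, 0]
BINARY_OP - → 35 - 0 = 35. Stack: [35]
STORE_FAST u → u=35. Stack: []
LOAD_FAST u → push 35. Stack: [35]
RETURN_VALUE → return 35.

35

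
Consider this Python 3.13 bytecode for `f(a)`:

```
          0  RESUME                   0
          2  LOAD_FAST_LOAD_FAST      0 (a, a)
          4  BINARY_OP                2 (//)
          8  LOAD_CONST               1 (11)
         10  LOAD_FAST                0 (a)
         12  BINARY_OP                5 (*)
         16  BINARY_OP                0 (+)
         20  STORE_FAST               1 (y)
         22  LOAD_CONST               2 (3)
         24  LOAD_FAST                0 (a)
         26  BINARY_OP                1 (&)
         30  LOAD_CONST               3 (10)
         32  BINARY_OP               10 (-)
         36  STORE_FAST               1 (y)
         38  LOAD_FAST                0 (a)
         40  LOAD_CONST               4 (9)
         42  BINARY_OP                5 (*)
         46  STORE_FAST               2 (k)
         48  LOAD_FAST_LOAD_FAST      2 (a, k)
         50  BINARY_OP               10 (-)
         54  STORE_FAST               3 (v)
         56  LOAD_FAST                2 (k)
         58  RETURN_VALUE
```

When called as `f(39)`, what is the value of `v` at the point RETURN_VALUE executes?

-312

LOAD_FAST_LOAD_FAST a,a → push 39,39. Stack: [39, 39]
BINARY_OP // → 39 // 39 = 1. Stack: [1]
LOAD_CONST → push 11. Stack: [1, 11]
LOAD_FAST a → push 39. Stack: [1, 11, 39]
BINARY_OP * → 11 * 39 = 429. Stack: [1, 429]
BINARY_OP + → 1 + 429 = 430. Stack: [430]
STORE_FAST y → y=430. Stack: []
LOAD_CONST → push 3. Stack: [3]
LOAD_FAST a → push 39. Stack: [3, 39]
BINARY_OP & → 3 & 39 = 3. Stack: [3]
LOAD_CONST → push 10. Stack: [3, 10]
BINARY_OP - → 3 - 10 = -7. Stack: [-7]
STORE_FAST y → y=-7. Stack: []
LOAD_FAST a → push 39. Stack: [39]
LOAD_CONST → push 9. Stack: [39, 9]
BINARY_OP * → 39 * 9 = 351. Stack: [351]
STORE_FAST k → k=351. Stack: []
LOAD_FAST_LOAD_FAST a,k → push 39,351. Stack: [39, 351]
BINARY_OP - → 39 - 351 = -312. Stack: [-312]
STORE_FAST v → v=-312. Stack: []
LOAD_FAST k → push 351. Stack: [351]
RETURN_VALUE → return 351.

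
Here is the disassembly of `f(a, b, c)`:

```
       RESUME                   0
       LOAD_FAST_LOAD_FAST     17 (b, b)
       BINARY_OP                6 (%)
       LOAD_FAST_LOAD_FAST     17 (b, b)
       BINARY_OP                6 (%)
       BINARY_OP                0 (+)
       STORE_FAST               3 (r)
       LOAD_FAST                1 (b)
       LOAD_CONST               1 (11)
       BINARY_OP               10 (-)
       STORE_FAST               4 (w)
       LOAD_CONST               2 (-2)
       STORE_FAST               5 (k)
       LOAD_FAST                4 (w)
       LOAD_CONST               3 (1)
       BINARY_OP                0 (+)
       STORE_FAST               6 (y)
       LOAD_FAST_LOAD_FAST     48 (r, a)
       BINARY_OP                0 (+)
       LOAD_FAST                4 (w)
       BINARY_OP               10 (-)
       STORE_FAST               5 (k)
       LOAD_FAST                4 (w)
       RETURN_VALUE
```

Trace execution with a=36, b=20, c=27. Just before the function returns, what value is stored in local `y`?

LOAD_FAST_LOAD_FAST b,b → push 20,20. Stack: [20, 20]
BINARY_OP % → 20 % 20 = 0. Stack: [0]
LOAD_FAST_LOAD_FAST b,b → push 20,20. Stack: [0, 20, 20]
BINARY_OP % → 20 % 20 = 0. Stack: [0, 0]
BINARY_OP + → 0 + 0 = 0. Stack: [0]
STORE_FAST r → r=0. Stack: []
LOAD_FAST b → push 20. Stack: [20]
LOAD_CONST → push 11. Stack: [20, 11]
BINARY_OP - → 20 - 11 = 9. Stack: [9]
STORE_FAST w → w=9. Stack: []
LOAD_CONST → push -2. Stack: [-2]
STORE_FAST k → k=-2. Stack: []
LOAD_FAST w → push 9. Stack: [9]
LOAD_CONST → push 1. Stack: [9, 1]
BINARY_OP + → 9 + 1 = 10. Stack: [10]
STORE_FAST y → y=10. Stack: []
LOAD_FAST_LOAD_FAST r,a → push 0,36. Stack: [0, 36]
BINARY_OP + → 0 + 36 = 36. Stack: [36]
LOAD_FAST w → push 9. Stack: [36, 9]
BINARY_OP - → 36 - 9 = 27. Stack: [27]
STORE_FAST k → k=27. Stack: []
LOAD_FAST w → push 9. Stack: [9]
RETURN_VALUE → return 9.

10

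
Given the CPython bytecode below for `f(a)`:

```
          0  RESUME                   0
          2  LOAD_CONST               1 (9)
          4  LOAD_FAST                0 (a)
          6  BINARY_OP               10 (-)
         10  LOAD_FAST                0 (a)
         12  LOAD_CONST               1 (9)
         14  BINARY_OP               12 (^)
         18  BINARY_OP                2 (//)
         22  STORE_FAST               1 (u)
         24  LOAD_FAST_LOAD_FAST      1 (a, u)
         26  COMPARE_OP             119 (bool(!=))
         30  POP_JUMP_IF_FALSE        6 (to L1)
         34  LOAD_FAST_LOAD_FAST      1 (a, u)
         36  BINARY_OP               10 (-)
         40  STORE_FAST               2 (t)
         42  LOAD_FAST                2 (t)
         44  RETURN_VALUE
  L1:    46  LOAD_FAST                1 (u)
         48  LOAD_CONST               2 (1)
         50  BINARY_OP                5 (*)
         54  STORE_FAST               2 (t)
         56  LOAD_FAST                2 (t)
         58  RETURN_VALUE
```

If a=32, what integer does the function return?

LOAD_CONST → push 9. Stack: [9]
LOAD_FAST a → push 32. Stack: [9, 32]
BINARY_OP - → 9 - 32 = -23. Stack: [-23]
LOAD_FAST a → push 32. Stack: [-23, 32]
LOAD_CONST → push 9. Stack: [-23, 32, 9]
BINARY_OP ^ → 32 ^ 9 = 41. Stack: [-23, 41]
BINARY_OP // → -23 // 41 = -1. Stack: [-1]
STORE_FAST u → u=-1. Stack: []
LOAD_FAST_LOAD_FAST a,u → push 32,-1. Stack: [32, -1]
COMPARE_OP bool(!=) → 32 vs -1 = True. Stack: [True]
POP_JUMP_IF_FALSE → pop True; no jump. Stack: []
LOAD_FAST_LOAD_FAST a,u → push 32,-1. Stack: [32, -1]
BINARY_OP - → 32 - -1 = 33. Stack: [33]
STORE_FAST t → t=33. Stack: []
LOAD_FAST t → push 33. Stack: [33]
RETURN_VALUE → return 33.

33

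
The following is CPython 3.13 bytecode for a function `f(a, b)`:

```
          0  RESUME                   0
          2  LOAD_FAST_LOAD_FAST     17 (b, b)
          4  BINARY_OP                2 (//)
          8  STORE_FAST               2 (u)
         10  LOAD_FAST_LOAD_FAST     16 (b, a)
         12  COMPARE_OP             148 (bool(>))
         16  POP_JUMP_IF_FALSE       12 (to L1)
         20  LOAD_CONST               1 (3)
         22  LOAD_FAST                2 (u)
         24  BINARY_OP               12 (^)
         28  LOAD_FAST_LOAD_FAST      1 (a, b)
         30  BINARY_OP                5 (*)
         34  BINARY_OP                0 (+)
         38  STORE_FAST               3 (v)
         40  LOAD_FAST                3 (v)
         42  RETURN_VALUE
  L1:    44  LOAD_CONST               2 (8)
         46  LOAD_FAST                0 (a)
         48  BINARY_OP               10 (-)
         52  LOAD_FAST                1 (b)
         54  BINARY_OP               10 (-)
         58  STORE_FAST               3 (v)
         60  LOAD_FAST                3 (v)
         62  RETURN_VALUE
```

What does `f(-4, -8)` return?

LOAD_FAST_LOAD_FAST b,b → push -8,-8. Stack: [-8, -8]
BINARY_OP // → -8 // -8 = 1. Stack: [1]
STORE_FAST u → u=1. Stack: []
LOAD_FAST_LOAD_FAST b,a → push -8,-4. Stack: [-8, -4]
COMPARE_OP bool(>) → -8 vs -4 = False. Stack: [False]
POP_JUMP_IF_FALSE → pop False; jump. Stack: []
LOAD_CONST → push 8. Stack: [8]
LOAD_FAST a → push -4. Stack: [8, -4]
BINARY_OP - → 8 - -4 = 12. Stack: [12]
LOAD_FAST b → push -8. Stack: [12, -8]
BINARY_OP - → 12 - -8 = 20. Stack: [20]
STORE_FAST v → v=20. Stack: []
LOAD_FAST v → push 20. Stack: [20]
RETURN_VALUE → return 20.

20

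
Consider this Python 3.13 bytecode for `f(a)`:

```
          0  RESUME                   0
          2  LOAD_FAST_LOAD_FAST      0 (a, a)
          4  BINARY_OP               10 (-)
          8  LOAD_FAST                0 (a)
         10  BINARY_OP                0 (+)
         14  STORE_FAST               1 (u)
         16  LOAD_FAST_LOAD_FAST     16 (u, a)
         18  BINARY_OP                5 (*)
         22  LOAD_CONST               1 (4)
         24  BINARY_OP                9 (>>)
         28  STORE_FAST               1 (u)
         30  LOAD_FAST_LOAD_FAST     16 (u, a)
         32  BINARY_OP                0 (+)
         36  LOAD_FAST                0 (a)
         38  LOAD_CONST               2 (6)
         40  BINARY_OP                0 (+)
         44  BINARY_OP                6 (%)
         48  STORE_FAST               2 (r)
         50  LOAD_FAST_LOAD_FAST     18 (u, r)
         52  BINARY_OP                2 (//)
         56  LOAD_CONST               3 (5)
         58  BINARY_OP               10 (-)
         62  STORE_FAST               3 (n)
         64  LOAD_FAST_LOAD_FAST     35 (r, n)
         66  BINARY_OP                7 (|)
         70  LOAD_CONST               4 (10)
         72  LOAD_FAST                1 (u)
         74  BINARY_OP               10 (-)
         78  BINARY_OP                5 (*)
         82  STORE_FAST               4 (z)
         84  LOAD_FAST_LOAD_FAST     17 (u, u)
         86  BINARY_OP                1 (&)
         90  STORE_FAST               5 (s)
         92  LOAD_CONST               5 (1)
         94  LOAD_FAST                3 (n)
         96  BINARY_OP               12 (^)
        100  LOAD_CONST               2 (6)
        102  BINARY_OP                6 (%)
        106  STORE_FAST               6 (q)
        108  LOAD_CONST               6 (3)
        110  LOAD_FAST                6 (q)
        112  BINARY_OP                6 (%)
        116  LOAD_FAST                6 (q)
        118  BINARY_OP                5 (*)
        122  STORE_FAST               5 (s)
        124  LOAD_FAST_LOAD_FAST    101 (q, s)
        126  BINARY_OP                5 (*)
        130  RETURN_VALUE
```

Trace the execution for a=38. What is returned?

4

LOAD_FAST_LOAD_FAST a,a → push 38,38. Stack: [38, 38]
BINARY_OP - → 38 - 38 = 0. Stack: [0]
LOAD_FAST a → push 38. Stack: [0, 38]
BINARY_OP + → 0 + 38 = 38. Stack: [38]
STORE_FAST u → u=38. Stack: []
LOAD_FAST_LOAD_FAST u,a → push 38,38. Stack: [38, 38]
BINARY_OP * → 38 * 38 = 1444. Stack: [1444]
LOAD_CONST → push 4. Stack: [1444, 4]
BINARY_OP >> → 1444 >> 4 = 90. Stack: [90]
STORE_FAST u → u=90. Stack: []
LOAD_FAST_LOAD_FAST u,a → push 90,38. Stack: [90, 38]
BINARY_OP + → 90 + 38 = 128. Stack: [128]
LOAD_FAST a → push 38. Stack: [128, 38]
LOAD_CONST → push 6. Stack: [128, 38, 6]
BINARY_OP + → 38 + 6 = 44. Stack: [128, 44]
BINARY_OP % → 128 % 44 = 40. Stack: [40]
STORE_FAST r → r=40. Stack: []
LOAD_FAST_LOAD_FAST u,r → push 90,40. Stack: [90, 40]
BINARY_OP // → 90 // 40 = 2. Stack: [2]
LOAD_CONST → push 5. Stack: [2, 5]
BINARY_OP - → 2 - 5 = -3. Stack: [-3]
STORE_FAST n → n=-3. Stack: []
LOAD_FAST_LOAD_FAST r,n → push 40,-3. Stack: [40, -3]
BINARY_OP | → 40 | -3 = -3. Stack: [-3]
LOAD_CONST → push 10. Stack: [-3, 10]
LOAD_FAST u → push 90. Stack: [-3, 10, 90]
BINARY_OP - → 10 - 90 = -80. Stack: [-3, -80]
BINARY_OP * → -3 * -80 = 240. Stack: [240]
STORE_FAST z → z=240. Stack: []
LOAD_FAST_LOAD_FAST u,u → push 90,90. Stack: [90, 90]
BINARY_OP & → 90 & 90 = 90. Stack: [90]
STORE_FAST s → s=90. Stack: []
LOAD_CONST → push 1. Stack: [1]
LOAD_FAST n → push -3. Stack: [1, -3]
BINARY_OP ^ → 1 ^ -3 = -4. Stack: [-4]
LOAD_CONST → push 6. Stack: [-4, 6]
BINARY_OP % → -4 % 6 = 2. Stack: [2]
STORE_FAST q → q=2. Stack: []
LOAD_CONST → push 3. Stack: [3]
LOAD_FAST q → push 2. Stack: [3, 2]
BINARY_OP % → 3 % 2 = 1. Stack: [1]
LOAD_FAST q → push 2. Stack: [1, 2]
BINARY_OP * → 1 * 2 = 2. Stack: [2]
STORE_FAST s → s=2. Stack: []
LOAD_FAST_LOAD_FAST q,s → push 2,2. Stack: [2, 2]
BINARY_OP * → 2 * 2 = 4. Stack: [4]
RETURN_VALUE → return 4.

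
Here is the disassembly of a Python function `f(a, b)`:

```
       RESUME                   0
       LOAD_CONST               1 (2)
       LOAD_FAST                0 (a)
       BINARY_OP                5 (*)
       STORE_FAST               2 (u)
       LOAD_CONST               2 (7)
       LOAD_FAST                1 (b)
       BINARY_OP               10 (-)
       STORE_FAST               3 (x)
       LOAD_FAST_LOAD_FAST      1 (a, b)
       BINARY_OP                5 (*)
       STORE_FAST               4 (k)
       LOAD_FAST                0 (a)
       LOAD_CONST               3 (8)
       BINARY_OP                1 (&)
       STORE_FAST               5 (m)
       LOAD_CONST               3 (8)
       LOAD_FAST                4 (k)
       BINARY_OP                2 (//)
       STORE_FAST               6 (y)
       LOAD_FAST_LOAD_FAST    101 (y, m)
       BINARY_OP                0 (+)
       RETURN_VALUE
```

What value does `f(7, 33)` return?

LOAD_CONST → push 2. Stack: [2]
LOAD_FAST a → push 7. Stack: [2, 7]
BINARY_OP * → 2 * 7 = 14. Stack: [14]
STORE_FAST u → u=14. Stack: []
LOAD_CONST → push 7. Stack: [7]
LOAD_FAST b → push 33. Stack: [7, 33]
BINARY_OP - → 7 - 33 = -26. Stack: [-26]
STORE_FAST x → x=-26. Stack: []
LOAD_FAST_LOAD_FAST a,b → push 7,33. Stack: [7, 33]
BINARY_OP * → 7 * 33 = 231. Stack: [231]
STORE_FAST k → k=231. Stack: []
LOAD_FAST a → push 7. Stack: [7]
LOAD_CONST → push 8. Stack: [7, 8]
BINARY_OP & → 7 & 8 = 0. Stack: [0]
STORE_FAST m → m=0. Stack: []
LOAD_CONST → push 8. Stack: [8]
LOAD_FAST k → push 231. Stack: [8, 231]
BINARY_OP // → 8 // 231 = 0. Stack: [0]
STORE_FAST y → y=0. Stack: []
LOAD_FAST_LOAD_FAST y,m → push 0,0. Stack: [0, 0]
BINARY_OP + → 0 + 0 = 0. Stack: [0]
RETURN_VALUE → return 0.

0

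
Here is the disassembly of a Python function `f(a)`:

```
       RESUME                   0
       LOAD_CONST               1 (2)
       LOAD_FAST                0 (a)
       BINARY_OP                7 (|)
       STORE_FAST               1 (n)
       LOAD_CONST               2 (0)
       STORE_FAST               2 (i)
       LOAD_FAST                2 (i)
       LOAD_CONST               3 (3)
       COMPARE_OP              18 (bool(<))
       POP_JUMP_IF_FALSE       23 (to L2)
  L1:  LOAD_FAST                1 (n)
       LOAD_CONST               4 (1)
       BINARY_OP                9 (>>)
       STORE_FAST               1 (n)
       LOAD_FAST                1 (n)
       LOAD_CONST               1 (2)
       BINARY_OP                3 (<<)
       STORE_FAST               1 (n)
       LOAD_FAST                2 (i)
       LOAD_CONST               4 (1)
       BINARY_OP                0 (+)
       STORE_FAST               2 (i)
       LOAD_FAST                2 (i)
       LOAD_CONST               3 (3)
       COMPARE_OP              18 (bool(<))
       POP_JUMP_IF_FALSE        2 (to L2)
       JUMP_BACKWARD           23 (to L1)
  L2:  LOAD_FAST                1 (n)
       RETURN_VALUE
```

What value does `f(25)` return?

LOAD_CONST → push 2. Stack: [2]
LOAD_FAST a → push 25. Stack: [2, 25]
BINARY_OP | → 2 | 25 = 27. Stack: [27]
STORE_FAST n → n=27. Stack: []
LOAD_CONST → push 0. Stack: [0]
STORE_FAST i → i=0. Stack: []
LOAD_FAST i → push 0. Stack: [0]
LOAD_CONST → push 3. Stack: [0, 3]
COMPARE_OP bool(<) → 0 vs 3 = True. Stack: [True]
POP_JUMP_IF_FALSE → pop True; no jump. Stack: []
LOAD_FAST n → push 27. Stack: [27]
LOAD_CONST → push 1. Stack: [27, 1]
BINARY_OP >> → 27 >> 1 = 13. Stack: [13]
STORE_FAST n → n=13. Stack: []
LOAD_FAST n → push 13. Stack: [13]
LOAD_CONST → push 2. Stack: [13, 2]
BINARY_OP << → 13 << 2 = 52. Stack: [52]
STORE_FAST n → n=52. Stack: []
LOAD_FAST i → push 0. Stack: [0]
LOAD_CONST → push 1. Stack: [0, 1]
BINARY_OP + → 0 + 1 = 1. Stack: [1]
STORE_FAST i → i=1. Stack: []
LOAD_FAST i → push 1. Stack: [1]
LOAD_CONST → push 3. Stack: [1, 3]
COMPARE_OP bool(<) → 1 vs 3 = True. Stack: [True]
POP_JUMP_IF_FALSE → pop True; no jump. Stack: []
LOAD_FAST n → push 52. Stack: [52]
LOAD_CONST → push 1. Stack: [52, 1]
BINARY_OP >> → 52 >> 1 = 26. Stack: [26]
STORE_FAST n → n=26. Stack: []
LOAD_FAST n → push 26. Stack: [26]
LOAD_CONST → push 2. Stack: [26, 2]
BINARY_OP << → 26 << 2 = 104. Stack: [104]
STORE_FAST n → n=104. Stack: []
LOAD_FAST i → push 1. Stack: [1]
LOAD_CONST → push 1. Stack: [1, 1]
BINARY_OP + → 1 + 1 = 2. Stack: [2]
STORE_FAST i → i=2. Stack: []
LOAD_FAST i → push 2. Stack: [2]
LOAD_CONST → push 3. Stack: [2, 3]
COMPARE_OP bool(<) → 2 vs 3 = True. Stack: [True]
POP_JUMP_IF_FALSE → pop True; no jump. Stack: []
LOAD_FAST n → push 104. Stack: [104]
LOAD_CONST → push 1. Stack: [104, 1]
BINARY_OP >> → 104 >> 1 = 52. Stack: [52]
STORE_FAST n → n=52. Stack: []
LOAD_FAST n → push 52. Stack: [52]
LOAD_CONST → push 2. Stack: [52, 2]
BINARY_OP << → 52 << 2 = 208. Stack: [208]
STORE_FAST n → n=208. Stack: []
LOAD_FAST i → push 2. Stack: [2]
LOAD_CONST → push 1. Stack: [2, 1]
BINARY_OP + → 2 + 1 = 3. Stack: [3]
STORE_FAST i → i=3. Stack: []
LOAD_FAST i → push 3. Stack: [3]
LOAD_CONST → push 3. Stack: [3, 3]
COMPARE_OP bool(<) → 3 vs 3 = False. Stack: [False]
POP_JUMP_IF_FALSE → pop False; jump. Stack: []
LOAD_FAST n → push 208. Stack: [208]
RETURN_VALUE → return 208.

208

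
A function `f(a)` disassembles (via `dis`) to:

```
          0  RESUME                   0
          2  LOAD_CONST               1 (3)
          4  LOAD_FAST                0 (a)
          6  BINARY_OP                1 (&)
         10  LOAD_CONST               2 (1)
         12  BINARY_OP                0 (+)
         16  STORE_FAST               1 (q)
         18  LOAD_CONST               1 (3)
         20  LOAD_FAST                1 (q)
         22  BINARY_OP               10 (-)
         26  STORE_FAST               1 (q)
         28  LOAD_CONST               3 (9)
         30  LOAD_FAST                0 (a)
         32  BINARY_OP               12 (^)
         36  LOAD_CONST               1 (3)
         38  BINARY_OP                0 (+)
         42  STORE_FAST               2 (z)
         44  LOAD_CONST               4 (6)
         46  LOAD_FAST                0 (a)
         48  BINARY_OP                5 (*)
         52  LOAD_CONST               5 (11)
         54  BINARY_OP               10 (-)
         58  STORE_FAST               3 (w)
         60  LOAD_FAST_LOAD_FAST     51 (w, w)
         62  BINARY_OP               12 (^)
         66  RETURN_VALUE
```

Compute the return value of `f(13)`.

LOAD_CONST → push 3. Stack: [3]
LOAD_FAST a → push 13. Stack: [3, 13]
BINARY_OP & → 3 & 13 = 1. Stack: [1]
LOAD_CONST → push 1. Stack: [1, 1]
BINARY_OP + → 1 + 1 = 2. Stack: [2]
STORE_FAST q → q=2. Stack: []
LOAD_CONST → push 3. Stack: [3]
LOAD_FAST q → push 2. Stack: [3, 2]
BINARY_OP - → 3 - 2 = 1. Stack: [1]
STORE_FAST q → q=1. Stack: []
LOAD_CONST → push 9. Stack: [9]
LOAD_FAST a → push 13. Stack: [9, 13]
BINARY_OP ^ → 9 ^ 13 = 4. Stack: [4]
LOAD_CONST → push 3. Stack: [4, 3]
BINARY_OP + → 4 + 3 = 7. Stack: [7]
STORE_FAST z → z=7. Stack: []
LOAD_CONST → push 6. Stack: [6]
LOAD_FAST a → push 13. Stack: [6, 13]
BINARY_OP * → 6 * 13 = 78. Stack: [78]
LOAD_CONST → push 11. Stack: [78, 11]
BINARY_OP - → 78 - 11 = 67. Stack: [67]
STORE_FAST w → w=67. Stack: []
LOAD_FAST_LOAD_FAST w,w → push 67,67. Stack: [67, 67]
BINARY_OP ^ → 67 ^ 67 = 0. Stack: [0]
RETURN_VALUE → return 0.

0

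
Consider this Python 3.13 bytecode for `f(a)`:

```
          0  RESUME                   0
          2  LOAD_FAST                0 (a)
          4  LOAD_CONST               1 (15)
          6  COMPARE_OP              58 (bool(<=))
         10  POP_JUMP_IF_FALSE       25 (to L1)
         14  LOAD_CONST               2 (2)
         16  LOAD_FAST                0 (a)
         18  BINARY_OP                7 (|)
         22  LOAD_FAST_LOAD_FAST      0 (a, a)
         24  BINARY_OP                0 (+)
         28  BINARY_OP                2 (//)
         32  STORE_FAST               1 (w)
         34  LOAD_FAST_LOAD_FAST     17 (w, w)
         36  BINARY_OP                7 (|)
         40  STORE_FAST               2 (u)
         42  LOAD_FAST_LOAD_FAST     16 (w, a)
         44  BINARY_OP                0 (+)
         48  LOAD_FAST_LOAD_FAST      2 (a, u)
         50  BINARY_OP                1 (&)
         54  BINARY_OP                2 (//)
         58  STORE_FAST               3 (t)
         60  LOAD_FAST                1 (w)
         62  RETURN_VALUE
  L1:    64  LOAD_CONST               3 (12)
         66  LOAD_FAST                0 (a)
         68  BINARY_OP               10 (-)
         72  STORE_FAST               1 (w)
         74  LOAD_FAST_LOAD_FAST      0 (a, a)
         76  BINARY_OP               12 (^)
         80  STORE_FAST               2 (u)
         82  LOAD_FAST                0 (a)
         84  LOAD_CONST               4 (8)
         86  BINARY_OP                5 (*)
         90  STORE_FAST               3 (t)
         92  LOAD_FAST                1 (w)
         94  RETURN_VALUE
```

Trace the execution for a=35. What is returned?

-23

LOAD_FAST a → push 35. Stack: [35]
LOAD_CONST → push 15. Stack: [35, 15]
COMPARE_OP bool(<=) → 35 vs 15 = False. Stack: [False]
POP_JUMP_IF_FALSE → pop False; jump. Stack: []
LOAD_CONST → push 12. Stack: [12]
LOAD_FAST a → push 35. Stack: [12, 35]
BINARY_OP - → 12 - 35 = -23. Stack: [-23]
STORE_FAST w → w=-23. Stack: []
LOAD_FAST_LOAD_FAST a,a → push 35,35. Stack: [35, 35]
BINARY_OP ^ → 35 ^ 35 = 0. Stack: [0]
STORE_FAST u → u=0. Stack: []
LOAD_FAST a → push 35. Stack: [35]
LOAD_CONST → push 8. Stack: [35, 8]
BINARY_OP * → 35 * 8 = 280. Stack: [280]
STORE_FAST t → t=280. Stack: []
LOAD_FAST w → push -23. Stack: [-23]
RETURN_VALUE → return -23.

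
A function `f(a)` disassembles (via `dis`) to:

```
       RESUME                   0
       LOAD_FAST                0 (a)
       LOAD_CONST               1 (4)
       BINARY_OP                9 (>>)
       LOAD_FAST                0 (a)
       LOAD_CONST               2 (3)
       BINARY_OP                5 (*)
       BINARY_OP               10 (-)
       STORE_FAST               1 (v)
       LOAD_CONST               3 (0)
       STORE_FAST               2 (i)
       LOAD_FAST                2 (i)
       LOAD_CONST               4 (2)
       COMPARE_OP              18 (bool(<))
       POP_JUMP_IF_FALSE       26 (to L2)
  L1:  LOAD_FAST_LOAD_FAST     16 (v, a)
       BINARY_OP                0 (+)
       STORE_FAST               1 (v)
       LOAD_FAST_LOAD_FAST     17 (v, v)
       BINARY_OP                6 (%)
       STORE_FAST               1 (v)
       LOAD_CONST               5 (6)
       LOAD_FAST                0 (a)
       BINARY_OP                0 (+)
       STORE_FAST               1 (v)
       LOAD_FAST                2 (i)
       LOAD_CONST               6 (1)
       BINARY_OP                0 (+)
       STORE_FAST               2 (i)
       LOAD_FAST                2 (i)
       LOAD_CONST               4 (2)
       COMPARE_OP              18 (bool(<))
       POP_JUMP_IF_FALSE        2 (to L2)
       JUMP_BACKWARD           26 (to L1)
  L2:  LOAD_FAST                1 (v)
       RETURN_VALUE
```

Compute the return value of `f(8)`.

LOAD_FAST a → push 8. Stack: [8]
LOAD_CONST → push 4. Stack: [8, 4]
BINARY_OP >> → 8 >> 4 = 0. Stack: [0]
LOAD_FAST a → push 8. Stack: [0, 8]
LOAD_CONST → push 3. Stack: [0, 8, 3]
BINARY_OP * → 8 * 3 = 24. Stack: [0, 24]
BINARY_OP - → 0 - 24 = -24. Stack: [-24]
STORE_FAST v → v=-24. Stack: []
LOAD_CONST → push 0. Stack: [0]
STORE_FAST i → i=0. Stack: []
LOAD_FAST i → push 0. Stack: [0]
LOAD_CONST → push 2. Stack: [0, 2]
COMPARE_OP bool(<) → 0 vs 2 = True. Stack: [True]
POP_JUMP_IF_FALSE → pop True; no jump. Stack: []
LOAD_FAST_LOAD_FAST v,a → push -24,8. Stack: [-24, 8]
BINARY_OP + → -24 + 8 = -16. Stack: [-16]
STORE_FAST v → v=-16. Stack: []
LOAD_FAST_LOAD_FAST v,v → push -16,-16. Stack: [-16, -16]
BINARY_OP % → -16 % -16 = 0. Stack: [0]
STORE_FAST v → v=0. Stack: []
LOAD_CONST → push 6. Stack: [6]
LOAD_FAST a → push 8. Stack: [6, 8]
BINARY_OP + → 6 + 8 = 14. Stack: [14]
STORE_FAST v → v=14. Stack: []
LOAD_FAST i → push 0. Stack: [0]
LOAD_CONST → push 1. Stack: [0, 1]
BINARY_OP + → 0 + 1 = 1. Stack: [1]
STORE_FAST i → i=1. Stack: []
LOAD_FAST i → push 1. Stack: [1]
LOAD_CONST → push 2. Stack: [1, 2]
COMPARE_OP bool(<) → 1 vs 2 = True. Stack: [True]
POP_JUMP_IF_FALSE → pop True; no jump. Stack: []
LOAD_FAST_LOAD_FAST v,a → push 14,8. Stack: [14, 8]
BINARY_OP + → 14 + 8 = 22. Stack: [22]
STORE_FAST v → v=22. Stack: []
LOAD_FAST_LOAD_FAST v,v → push 22,22. Stack: [22, 22]
BINARY_OP % → 22 % 22 = 0. Stack: [0]
STORE_FAST v → v=0. Stack: []
LOAD_CONST → push 6. Stack: [6]
LOAD_FAST a → push 8. Stack: [6, 8]
BINARY_OP + → 6 + 8 = 14. Stack: [14]
STORE_FAST v → v=14. Stack: []
LOAD_FAST i → push 1. Stack: [1]
LOAD_CONST → push 1. Stack: [1, 1]
BINARY_OP + → 1 + 1 = 2. Stack: [2]
STORE_FAST i → i=2. Stack: []
LOAD_FAST i → push 2. Stack: [2]
LOAD_CONST → push 2. Stack: [2, 2]
COMPARE_OP bool(<) → 2 vs 2 = False. Stack: [False]
POP_JUMP_IF_FALSE → pop False; jump. Stack: []
LOAD_FAST v → push 14. Stack: [14]
RETURN_VALUE → return 14.

14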